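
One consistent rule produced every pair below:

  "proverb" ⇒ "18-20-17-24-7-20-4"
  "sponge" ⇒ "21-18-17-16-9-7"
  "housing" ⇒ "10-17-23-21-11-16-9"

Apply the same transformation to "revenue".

20-7-24-7-16-23-7

Each letter is replaced by its alphabet position (a=1..z=26) + 2.
Applying it to revenue: r=18→20, e=5→7, v=22→24, e=5→7, n=14→16, u=21→23, e=5→7.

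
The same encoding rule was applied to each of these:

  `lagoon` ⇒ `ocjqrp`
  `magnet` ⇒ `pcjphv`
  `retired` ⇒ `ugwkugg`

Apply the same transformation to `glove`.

A repeating key of period 2 is used — shifts +3, +2 over and over.
On glove: g+3=j, l+2=n, o+3=r, v+2=x, e+3=h.

jnrxh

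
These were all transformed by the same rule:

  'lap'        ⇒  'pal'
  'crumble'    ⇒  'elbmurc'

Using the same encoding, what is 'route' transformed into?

etuor

The output letters match the input read backwards: lap reversed is pal. The word is simply reversed.
On route: reverse → etuor.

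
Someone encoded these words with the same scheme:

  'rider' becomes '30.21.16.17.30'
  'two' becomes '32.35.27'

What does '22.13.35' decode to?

jaw

r is letter #18 and maps to 30: an offset of 12. Letters become their 1-based position plus 12 (so a→13, b→14, …).
Reversing it on 22.13.35: 22→(22−12)÷1=10=j, 13→(13−12)÷1=1=a, 35→(35−12)÷1=23=w.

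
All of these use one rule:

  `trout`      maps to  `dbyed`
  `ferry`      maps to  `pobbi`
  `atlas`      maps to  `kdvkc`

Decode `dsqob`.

tiger

Compare letters: t→d is +10, r→b is +10, o→y is +10 — a constant shift. This is a Caesar cipher with shift 10.
Decoding dsqob: d−10=t, s−10=i, q−10=g, o−10=e, b−10=r.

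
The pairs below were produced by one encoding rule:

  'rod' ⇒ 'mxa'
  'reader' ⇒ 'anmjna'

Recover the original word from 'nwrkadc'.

turbine

The output letters match the input read backwards, each shifted +9: rod reversed is dor. Read the word backwards and shift each letter +9.
Undoing it on nwrkadc: shift back: n−9=e, w−9=n, r−9=i, k−9=b, a−9=r, d−9=u, c−9=t → enibrut; then reverse → turbine.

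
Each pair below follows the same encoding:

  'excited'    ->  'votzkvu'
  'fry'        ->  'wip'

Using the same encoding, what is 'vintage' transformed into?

mzekrxv

Every letter moves 17 places later in the alphabet, wrapping around z→a.
For vintage: v+17=m, i+17=z, n+17=e, t+17=k, a+17=r, g+17=x, e+17=v.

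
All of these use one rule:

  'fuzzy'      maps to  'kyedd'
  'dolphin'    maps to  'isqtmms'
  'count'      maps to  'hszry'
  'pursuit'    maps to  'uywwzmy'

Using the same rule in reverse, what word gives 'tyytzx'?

A repeating key of period 2 is used — shifts +5, +4 over and over.
Undoing it on tyytzx: t−5=o, y−4=u, y−5=t, t−4=p, z−5=u, x−4=t.

output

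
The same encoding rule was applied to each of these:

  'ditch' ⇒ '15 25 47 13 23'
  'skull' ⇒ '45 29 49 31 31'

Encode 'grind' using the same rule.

21 43 25 35 15

d(#4)→15 and i(#9)→25: differences scale by 2, so n = 2·pos + 7. The formula is n = 2×(alphabet index, a=1) + 7.
For grind: g=7→21, r=18→43, i=9→25, n=14→35, d=4→15.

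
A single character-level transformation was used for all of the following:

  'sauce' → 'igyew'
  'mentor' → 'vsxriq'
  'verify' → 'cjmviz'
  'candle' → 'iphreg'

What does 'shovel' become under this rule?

pizslw

The output letters match the input read backwards, each shifted +4: sauce reversed is ecuas. The word is reversed, then every letter is shifted forward by 4.
For shovel: reverse → levohs; then shift: l+4=p, e+4=i, v+4=z, o+4=s, h+4=l, s+4=w.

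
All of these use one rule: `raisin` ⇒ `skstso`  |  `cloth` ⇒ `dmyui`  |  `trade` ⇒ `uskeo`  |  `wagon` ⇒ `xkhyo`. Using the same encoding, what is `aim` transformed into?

Vowels shift forward by 10 and consonants shift forward by 1.
Applying it to aim: a(vowel)+10=k, i(vowel)+10=s, m(cons)+1=n.

ksn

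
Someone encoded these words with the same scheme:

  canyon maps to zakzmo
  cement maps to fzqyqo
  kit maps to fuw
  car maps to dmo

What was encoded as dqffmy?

matter

The output letters match the input read backwards, each shifted +12: canyon reversed is noynac. Two steps: reverse the string, then apply a Caesar shift of +12.
Undoing it on dqffmy: shift back: d−12=r, q−12=e, f−12=t, f−12=t, m−12=a, y−12=m → rettam; then reverse → matter.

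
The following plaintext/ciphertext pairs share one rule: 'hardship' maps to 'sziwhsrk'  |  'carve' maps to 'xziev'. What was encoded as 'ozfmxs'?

Each pair mirrors across the alphabet (h↔s, a↔z, r↔i): positions sum to 25. Each letter is replaced by its mirror in the alphabet: a↔z, b↔y, c↔x, and so on (the Atbash cipher).
Decoding ozfmxs: o↔l, z↔a, f↔u, m↔n, x↔c, s↔h.

launch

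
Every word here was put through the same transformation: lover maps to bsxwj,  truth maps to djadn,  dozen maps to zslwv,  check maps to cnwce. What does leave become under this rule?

l(11)→b(1) and o(14)→s(18) fit y≡23x+8 (mod 26); the inverse of 23 mod 26 is 17. Treating letters as 0–25, the rule is x ↦ 23x + 8 (mod 26).
For leave: l(11)→23·11+8≡1=b; e(4)→23·4+8≡22=w; a(0)→23·0+8≡8=i; v(21)→23·21+8≡23=x; e(4)→23·4+8≡22=w (all mod 26).

bwixw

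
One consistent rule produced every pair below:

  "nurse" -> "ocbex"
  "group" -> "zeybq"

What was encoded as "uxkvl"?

The output letters match the input read backwards, each shifted +10: nurse reversed is esrun. Read the word backwards and shift each letter +10.
Decoding uxkvl: shift back: u−10=k, x−10=n, k−10=a, v−10=l, l−10=b → knalb; then reverse → blank.

blank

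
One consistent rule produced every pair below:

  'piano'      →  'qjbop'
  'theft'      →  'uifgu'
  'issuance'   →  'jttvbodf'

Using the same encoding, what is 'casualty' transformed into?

dbtvbmuz

This is a Caesar cipher with shift 1.
On casualty: c+1=d, a+1=b, s+1=t, u+1=v, a+1=b, l+1=m, t+1=u, y+1=z.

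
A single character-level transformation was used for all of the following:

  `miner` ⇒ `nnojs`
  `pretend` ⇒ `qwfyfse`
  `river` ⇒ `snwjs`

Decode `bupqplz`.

apology

It's a Vigenère-style cipher with numeric key [1,5]: position i shifts by key[i mod 2].
Decoding bupqplz: b−1=a, u−5=p, p−1=o, q−5=l, p−1=o, l−5=g, z−1=y.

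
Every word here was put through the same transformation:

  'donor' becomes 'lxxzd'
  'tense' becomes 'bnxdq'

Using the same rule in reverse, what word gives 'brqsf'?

In donor: d→l is +8, o→x is +9, n→x is +10, o→z is +11 — the shift increases by 1 each position. The shift increases by 1 at each position, starting from +8: 8, 9, 10, ….
Decoding brqsf: b−8=t, r−9=i, q−10=g, s−11=h, f−12=t.

tight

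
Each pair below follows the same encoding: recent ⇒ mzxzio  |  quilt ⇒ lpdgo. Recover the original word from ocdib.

thing

Compare letters: r→m is +21, e→z is +21, c→x is +21 — a constant shift. This is a Caesar cipher with shift 21.
Undoing it on ocdib: o−21=t, c−21=h, d−21=i, i−21=n, b−21=g.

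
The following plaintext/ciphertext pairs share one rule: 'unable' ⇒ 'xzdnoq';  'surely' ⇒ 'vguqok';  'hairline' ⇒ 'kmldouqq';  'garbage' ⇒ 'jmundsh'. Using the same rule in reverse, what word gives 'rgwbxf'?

Shifts by position in unable: pos 0: u→x (+3), pos 1: n→z (+12), pos 2: a→d (+3), pos 3: b→n (+12) — repeating every 2. A repeating key of period 2 is used — shifts +3, +12 over and over.
Reversing it on rgwbxf: r−3=o, g−12=u, w−3=t, b−12=p, x−3=u, f−12=t.

output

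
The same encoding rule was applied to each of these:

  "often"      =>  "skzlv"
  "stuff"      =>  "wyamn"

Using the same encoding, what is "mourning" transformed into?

qtayvrxr

In often: o→s is +4, f→k is +5, t→z is +6, e→l is +7 — the shift increases by 1 each position. Letter i (0-indexed) is shifted by i+4, so successive shifts are 4, 5, 6, ….
On mourning: m+4=q, o+5=t, u+6=a, r+7=y, n+8=v, i+9=r, n+10=x, g+11=r.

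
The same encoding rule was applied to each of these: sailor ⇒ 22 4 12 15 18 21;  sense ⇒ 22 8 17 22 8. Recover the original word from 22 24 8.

sue

s is letter #19 and maps to 22: an offset of 3. The number is (letter's place in the alphabet, a=1) + 3.
Reversing it on 22 24 8: 22→(22−3)÷1=19=s, 24→(24−3)÷1=21=u, 8→(8−3)÷1=5=e.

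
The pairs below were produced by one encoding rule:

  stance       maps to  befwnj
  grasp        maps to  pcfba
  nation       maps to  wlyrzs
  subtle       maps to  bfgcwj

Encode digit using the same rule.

Shifts by position in stance: pos 0: s→b (+9), pos 1: t→e (+11), pos 2: a→f (+5), pos 3: n→w (+9), pos 4: c→n (+11), pos 5: e→j (+5) — repeating every 3. It's a Vigenère-style cipher with numeric key [9,11,5]: position i shifts by key[i mod 3].
On digit: d+9=m, i+11=t, g+5=l, i+9=r, t+11=e.

mtlre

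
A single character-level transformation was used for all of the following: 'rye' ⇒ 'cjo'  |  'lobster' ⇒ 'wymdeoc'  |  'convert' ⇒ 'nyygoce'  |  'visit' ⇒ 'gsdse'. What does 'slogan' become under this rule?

The rule splits by letter class: vowels +10, consonants +11.
On slogan: s(cons)+11=d, l(cons)+11=w, o(vowel)+10=y, g(cons)+11=r, a(vowel)+10=k, n(cons)+11=y.

dwyrky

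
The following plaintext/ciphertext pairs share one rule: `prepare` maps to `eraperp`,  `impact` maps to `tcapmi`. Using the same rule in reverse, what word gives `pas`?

The output letters match the input read backwards: prepare reversed is eraperp. It's just the letters in reverse order.
Reversing it on pas: then reverse → sap.

sap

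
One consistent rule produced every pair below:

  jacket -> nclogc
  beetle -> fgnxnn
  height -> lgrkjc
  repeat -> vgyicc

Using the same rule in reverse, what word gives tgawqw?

person

A repeating key of period 3 is used — shifts +4, +2, +9 over and over.
Undoing it on tgawqw: t−4=p, g−2=e, a−9=r, w−4=s, q−2=o, w−9=n.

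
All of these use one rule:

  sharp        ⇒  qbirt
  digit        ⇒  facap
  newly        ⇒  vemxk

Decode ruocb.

rough

s(18)→q(16) and h(7)→b(1) fit y≡25x+8 (mod 26); the inverse of 25 mod 26 is 25. Treating letters as 0–25, the rule is x ↦ 25x + 8 (mod 26).
Decoding ruocb: r(17)→25·(17−8)≡17=r; u(20)→25·(20−8)≡14=o; o(14)→25·(14−8)≡20=u; c(2)→25·(2−8)≡6=g; b(1)→25·(1−8)≡7=h (all mod 26).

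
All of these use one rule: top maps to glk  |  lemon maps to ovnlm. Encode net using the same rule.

mvg

Each letter is replaced by its mirror in the alphabet: a↔z, b↔y, c↔x, and so on (the Atbash cipher).
Applying it to net: n↔m, e↔v, t↔g.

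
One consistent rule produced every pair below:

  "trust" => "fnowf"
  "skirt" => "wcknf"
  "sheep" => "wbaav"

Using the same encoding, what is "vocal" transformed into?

t(19)→f(5) and r(17)→n(13) fit y≡9x+16 (mod 26); the inverse of 9 mod 26 is 3. Each letter's alphabet position (a=0..z=25) is mapped through 9·x+16 mod 26 — an affine cipher.
For vocal: v(21)→9·21+16≡23=x; o(14)→9·14+16≡12=m; c(2)→9·2+16≡8=i; a(0)→9·0+16≡16=q; l(11)→9·11+16≡11=l (all mod 26).

xmiql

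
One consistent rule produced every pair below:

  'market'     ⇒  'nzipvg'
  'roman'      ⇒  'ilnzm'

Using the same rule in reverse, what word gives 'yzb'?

Each pair mirrors across the alphabet (m↔n, a↔z, r↔i): positions sum to 25. Each letter is replaced by its mirror in the alphabet: a↔z, b↔y, c↔x, and so on (the Atbash cipher).
Undoing it on yzb: y↔b, z↔a, b↔y.

bay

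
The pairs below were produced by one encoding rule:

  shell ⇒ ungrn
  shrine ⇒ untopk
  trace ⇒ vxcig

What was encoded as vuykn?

Shifts by position in shell: pos 0: s→u (+2), pos 1: h→n (+6), pos 2: e→g (+2), pos 3: l→r (+6) — repeating every 2. It's a Vigenère-style cipher with numeric key [2,6]: position i shifts by key[i mod 2].
Reversing it on vuykn: v−2=t, u−6=o, y−2=w, k−6=e, n−2=l.

towel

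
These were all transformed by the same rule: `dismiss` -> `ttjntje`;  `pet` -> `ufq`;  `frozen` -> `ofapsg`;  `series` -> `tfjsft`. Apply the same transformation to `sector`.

spudft

Read the word backwards and shift each letter +1.
Applying it to sector: reverse → rotces; then shift: r+1=s, o+1=p, t+1=u, c+1=d, e+1=f, s+1=t.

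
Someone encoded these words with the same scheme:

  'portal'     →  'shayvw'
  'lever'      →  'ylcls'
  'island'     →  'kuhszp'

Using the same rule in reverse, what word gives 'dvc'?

The word is reversed, then every letter is shifted forward by 7.
Decoding dvc: shift back: d−7=w, v−7=o, c−7=v → wov; then reverse → vow.

vow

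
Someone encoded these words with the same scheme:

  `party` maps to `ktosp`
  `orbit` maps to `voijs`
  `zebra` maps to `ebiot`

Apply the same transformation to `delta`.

p(15)→k(10) and a(0)→t(19) fit y≡15x+19 (mod 26); the inverse of 15 mod 26 is 7. Treating letters as 0–25, the rule is x ↦ 15x + 19 (mod 26).
On delta: d(3)→15·3+19≡12=m; e(4)→15·4+19≡1=b; l(11)→15·11+19≡2=c; t(19)→15·19+19≡18=s; a(0)→15·0+19≡19=t (all mod 26).

mbcst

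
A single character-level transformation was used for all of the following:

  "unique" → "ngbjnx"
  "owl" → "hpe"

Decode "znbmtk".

guitar

This is a Caesar cipher with shift 19.
Undoing it on znbmtk: z−19=g, n−19=u, b−19=i, m−19=t, t−19=a, k−19=r.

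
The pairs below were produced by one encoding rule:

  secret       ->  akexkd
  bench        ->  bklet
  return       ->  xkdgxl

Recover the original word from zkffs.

jelly

Treating letters as 0–25, the rule is x ↦ 3x + 24 (mod 26).
Decoding zkffs: z(25)→9·(25−24)≡9=j; k(10)→9·(10−24)≡4=e; f(5)→9·(5−24)≡11=l; f(5)→9·(5−24)≡11=l; s(18)→9·(18−24)≡24=y (all mod 26).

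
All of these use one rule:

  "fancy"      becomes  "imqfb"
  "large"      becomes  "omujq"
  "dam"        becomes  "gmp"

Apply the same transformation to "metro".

pqwua

The rule splits by letter class: vowels +12, consonants +3.
For metro: m(cons)+3=p, e(vowel)+12=q, t(cons)+3=w, r(cons)+3=u, o(vowel)+12=a.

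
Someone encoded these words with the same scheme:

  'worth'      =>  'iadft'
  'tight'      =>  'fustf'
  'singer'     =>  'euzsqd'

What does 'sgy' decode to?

Compare letters: w→i is +12, o→a is +12, r→d is +12 — a constant shift. It's a constant shift of +12 (ROT12).
Undoing it on sgy: s−12=g, g−12=u, y−12=m.

gum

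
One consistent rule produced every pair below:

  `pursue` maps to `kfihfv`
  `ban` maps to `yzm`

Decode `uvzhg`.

feast

Each pair mirrors across the alphabet (p↔k, u↔f, r↔i): positions sum to 25. Each letter is replaced by its mirror in the alphabet: a↔z, b↔y, c↔x, and so on (the Atbash cipher).
Reversing it on uvzhg: u↔f, v↔e, z↔a, h↔s, g↔t.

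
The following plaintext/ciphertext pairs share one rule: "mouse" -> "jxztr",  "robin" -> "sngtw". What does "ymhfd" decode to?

yacht

The output letters match the input read backwards, each shifted +5: mouse reversed is esuom. Read the word backwards and shift each letter +5.
Reversing it on ymhfd: shift back: y−5=t, m−5=h, h−5=c, f−5=a, d−5=y → thcay; then reverse → yacht.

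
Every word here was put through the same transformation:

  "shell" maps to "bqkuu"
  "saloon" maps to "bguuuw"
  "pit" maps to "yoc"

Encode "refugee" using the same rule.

akoapkk

The shift depends on letter class: consonant s→b is +9, but vowel e→k is +6. Two shifts are in play — +6 for a/e/i/o/u, +9 for every other letter.
On refugee: r(cons)+9=a, e(vowel)+6=k, f(cons)+9=o, u(vowel)+6=a, g(cons)+9=p, e(vowel)+6=k, e(vowel)+6=k.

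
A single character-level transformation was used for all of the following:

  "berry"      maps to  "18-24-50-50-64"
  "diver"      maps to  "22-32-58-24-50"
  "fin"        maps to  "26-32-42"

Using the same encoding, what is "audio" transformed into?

16-56-22-32-44

b(#2)→18 and e(#5)→24: differences scale by 2, so n = 2·pos + 14. The formula is n = 2×(alphabet index, a=1) + 14.
On audio: a=1→16, u=21→56, d=4→22, i=9→32, o=15→44.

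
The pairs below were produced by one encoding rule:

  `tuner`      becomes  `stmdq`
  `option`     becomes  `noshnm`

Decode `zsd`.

Each letter is shifted forward by 25 in the alphabet (a Caesar shift of +25).
Decoding zsd: z−25=a, s−25=t, d−25=e.

ate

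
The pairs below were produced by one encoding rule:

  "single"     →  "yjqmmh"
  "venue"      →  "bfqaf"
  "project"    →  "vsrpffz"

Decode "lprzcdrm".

It's a Vigenère-style cipher with numeric key [6,1,3]: position i shifts by key[i mod 3].
Reversing it on lprzcdrm: l−6=f, p−1=o, r−3=o, z−6=t, c−1=b, d−3=a, r−6=l, m−1=l.

football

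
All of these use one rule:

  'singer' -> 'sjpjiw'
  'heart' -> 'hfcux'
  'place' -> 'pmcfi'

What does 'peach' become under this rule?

In singer: s→s is +0, i→j is +1, n→p is +2, g→j is +3 — the shift increases by 1 each position. Letter i (0-indexed) is shifted by i+0, so successive shifts are 0, 1, 2, ….
Applying it to peach: p+0=p, e+1=f, a+2=c, c+3=f, h+4=l.

pfcfl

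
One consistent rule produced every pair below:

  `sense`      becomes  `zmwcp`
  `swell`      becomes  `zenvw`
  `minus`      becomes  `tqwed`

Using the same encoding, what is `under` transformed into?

In sense: s→z is +7, e→m is +8, n→w is +9, s→c is +10 — the shift increases by 1 each position. Each letter shifts forward by (position + 7), i.e. 7, 8, 9, … — the shift grows by one for each successive letter.
For under: u+7=b, n+8=v, d+9=m, e+10=o, r+11=c.

bvmoc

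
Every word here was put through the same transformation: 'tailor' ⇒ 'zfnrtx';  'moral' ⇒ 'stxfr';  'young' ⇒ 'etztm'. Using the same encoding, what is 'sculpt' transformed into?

The shift depends on letter class: consonant t→z is +6, but vowel a→f is +5. Vowels shift forward by 5 and consonants shift forward by 6.
On sculpt: s(cons)+6=y, c(cons)+6=i, u(vowel)+5=z, l(cons)+6=r, p(cons)+6=v, t(cons)+6=z.

yizrvz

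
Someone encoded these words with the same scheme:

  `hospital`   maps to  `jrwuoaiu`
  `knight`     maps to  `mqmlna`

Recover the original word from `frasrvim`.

In hospital: h→j is +2, o→r is +3, s→w is +4, p→u is +5 — the shift increases by 1 each position. The shift increases by 1 at each position, starting from +2: 2, 3, 4, ….
Undoing it on frasrvim: f−2=d, r−3=o, a−4=w, s−5=n, r−6=l, v−7=o, i−8=a, m−9=d.

download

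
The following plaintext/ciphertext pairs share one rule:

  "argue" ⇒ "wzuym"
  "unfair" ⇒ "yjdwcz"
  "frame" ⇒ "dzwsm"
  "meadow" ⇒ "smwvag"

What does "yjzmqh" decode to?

a(0)→w(22) and r(17)→z(25) fit y≡17x+22 (mod 26); the inverse of 17 mod 26 is 23. Each letter's alphabet position (a=0..z=25) is mapped through 17·x+22 mod 26 — an affine cipher.
Decoding yjzmqh: y(24)→23·(24−22)≡20=u; j(9)→23·(9−22)≡13=n; z(25)→23·(25−22)≡17=r; m(12)→23·(12−22)≡4=e; q(16)→23·(16−22)≡18=s; h(7)→23·(7−22)≡19=t (all mod 26).

unrest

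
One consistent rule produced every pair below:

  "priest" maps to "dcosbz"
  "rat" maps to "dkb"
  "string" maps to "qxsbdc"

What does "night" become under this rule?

The output letters match the input read backwards, each shifted +10: priest reversed is tseirp. The word is reversed, then every letter is shifted forward by 10.
On night: reverse → thgin; then shift: t+10=d, h+10=r, g+10=q, i+10=s, n+10=x.

drqsx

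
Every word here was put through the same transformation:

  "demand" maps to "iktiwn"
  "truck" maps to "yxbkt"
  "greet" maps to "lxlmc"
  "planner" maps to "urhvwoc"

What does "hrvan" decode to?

close

In demand: d→i is +5, e→k is +6, m→t is +7, a→i is +8 — the shift increases by 1 each position. Letter i (0-indexed) is shifted by i+5, so successive shifts are 5, 6, 7, ….
Reversing it on hrvan: h−5=c, r−6=l, v−7=o, a−8=s, n−9=e.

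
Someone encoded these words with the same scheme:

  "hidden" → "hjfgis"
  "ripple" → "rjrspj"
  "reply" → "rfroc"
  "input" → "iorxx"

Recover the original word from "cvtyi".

curve

Letter i (0-indexed) is shifted by i+0, so successive shifts are 0, 1, 2, ….
Decoding cvtyi: c−0=c, v−1=u, t−2=r, y−3=v, i−4=e.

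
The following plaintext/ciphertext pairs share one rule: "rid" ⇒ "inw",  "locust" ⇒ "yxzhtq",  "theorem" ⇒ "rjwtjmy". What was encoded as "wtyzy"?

The output letters match the input read backwards, each shifted +5: rid reversed is dir. The word is reversed, then every letter is shifted forward by 5.
Decoding wtyzy: shift back: w−5=r, t−5=o, y−5=t, z−5=u, y−5=t → rotut; then reverse → tutor.

tutor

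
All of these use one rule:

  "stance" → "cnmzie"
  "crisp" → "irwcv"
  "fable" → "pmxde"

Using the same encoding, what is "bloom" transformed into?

xdkko

s(18)→c(2) and t(19)→n(13) fit y≡11x+12 (mod 26); the inverse of 11 mod 26 is 19. This is an affine cipher: with a=0,…,z=25, each position x becomes (11x+12) mod 26.
Applying it to bloom: b(1)→11·1+12≡23=x; l(11)→11·11+12≡3=d; o(14)→11·14+12≡10=k; o(14)→11·14+12≡10=k; m(12)→11·12+12≡14=o (all mod 26).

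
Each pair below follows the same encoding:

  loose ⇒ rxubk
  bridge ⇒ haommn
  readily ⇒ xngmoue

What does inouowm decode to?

ceiling

Shifts by position in loose: pos 0: l→r (+6), pos 1: o→x (+9), pos 2: o→u (+6), pos 3: s→b (+9) — repeating every 2. The shifts repeat in a cycle of length 2: positions 0,1,… shift by +6, +9, then the pattern repeats.
Reversing it on inouowm: i−6=c, n−9=e, o−6=i, u−9=l, o−6=i, w−9=n, m−6=g.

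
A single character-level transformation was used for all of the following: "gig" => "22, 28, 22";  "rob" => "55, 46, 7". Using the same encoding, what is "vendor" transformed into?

67, 16, 43, 13, 46, 55

g(#7)→22 and i(#9)→28: differences scale by 3, so n = 3·pos + 1. The formula is n = 3×(alphabet index, a=1) + 1.
For vendor: v=22→67, e=5→16, n=14→43, d=4→13, o=15→46, r=18→55.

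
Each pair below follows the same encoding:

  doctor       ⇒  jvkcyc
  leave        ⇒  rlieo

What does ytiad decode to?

smart

In doctor: d→j is +6, o→v is +7, c→k is +8, t→c is +9 — the shift increases by 1 each position. Each letter shifts forward by (position + 6), i.e. 6, 7, 8, … — the shift grows by one for each successive letter.
Decoding ytiad: y−6=s, t−7=m, i−8=a, a−9=r, d−10=t.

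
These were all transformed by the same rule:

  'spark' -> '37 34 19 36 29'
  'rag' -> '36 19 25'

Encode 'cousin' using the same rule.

s is letter #19 and maps to 37: an offset of 18. Letters become their 1-based position plus 18 (so a→19, b→20, …).
On cousin: c=3→21, o=15→33, u=21→39, s=19→37, i=9→27, n=14→32.

21 33 39 37 27 32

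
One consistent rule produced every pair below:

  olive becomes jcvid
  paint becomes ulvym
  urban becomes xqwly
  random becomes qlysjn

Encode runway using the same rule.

qxytlp

o(14)→j(9) and l(11)→c(2) fit y≡11x+11 (mod 26); the inverse of 11 mod 26 is 19. Treating letters as 0–25, the rule is x ↦ 11x + 11 (mod 26).
On runway: r(17)→11·17+11≡16=q; u(20)→11·20+11≡23=x; n(13)→11·13+11≡24=y; w(22)→11·22+11≡19=t; a(0)→11·0+11≡11=l; y(24)→11·24+11≡15=p (all mod 26).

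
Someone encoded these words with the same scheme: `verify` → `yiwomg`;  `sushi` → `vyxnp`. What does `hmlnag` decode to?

In verify: v→y is +3, e→i is +4, r→w is +5, i→o is +6 — the shift increases by 1 each position. Letter i (0-indexed) is shifted by i+3, so successive shifts are 3, 4, 5, ….
Reversing it on hmlnag: h−3=e, m−4=i, l−5=g, n−6=h, a−7=t, g−8=y.

eighty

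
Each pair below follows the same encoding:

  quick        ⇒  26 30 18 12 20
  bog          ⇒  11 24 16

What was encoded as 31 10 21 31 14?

q is letter #17 and maps to 26: an offset of 9. Each letter is replaced by its alphabet position (a=1..z=26) + 9.
Reversing it on 31 10 21 31 14: 31→(31−9)÷1=22=v, 10→(10−9)÷1=1=a, 21→(21−9)÷1=12=l, 31→(31−9)÷1=22=v, 14→(14−9)÷1=5=e.

valve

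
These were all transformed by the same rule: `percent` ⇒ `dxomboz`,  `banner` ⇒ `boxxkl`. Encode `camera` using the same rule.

kbowkm

The output letters match the input read backwards, each shifted +10: percent reversed is tnecrep. Read the word backwards and shift each letter +10.
On camera: reverse → aremac; then shift: a+10=k, r+10=b, e+10=o, m+10=w, a+10=k, c+10=m.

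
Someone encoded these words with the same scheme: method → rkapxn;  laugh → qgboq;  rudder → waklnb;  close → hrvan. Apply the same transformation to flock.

krvkt

In method: m→r is +5, e→k is +6, t→a is +7, h→p is +8 — the shift increases by 1 each position. Letter i (0-indexed) is shifted by i+5, so successive shifts are 5, 6, 7, ….
Applying it to flock: f+5=k, l+6=r, o+7=v, c+8=k, k+9=t.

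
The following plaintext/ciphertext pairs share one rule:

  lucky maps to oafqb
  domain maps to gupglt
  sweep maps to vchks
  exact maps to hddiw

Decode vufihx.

soccer

It's a Vigenère-style cipher with numeric key [3,6]: position i shifts by key[i mod 2].
Reversing it on vufihx: v−3=s, u−6=o, f−3=c, i−6=c, h−3=e, x−6=r.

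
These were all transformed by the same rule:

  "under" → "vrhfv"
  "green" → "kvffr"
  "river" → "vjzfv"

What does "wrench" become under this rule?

avfrgl

The shift depends on letter class: consonant n→r is +4, but vowel u→v is +1. Two shifts are in play — +1 for a/e/i/o/u, +4 for every other letter.
Applying it to wrench: w(cons)+4=a, r(cons)+4=v, e(vowel)+1=f, n(cons)+4=r, c(cons)+4=g, h(cons)+4=l.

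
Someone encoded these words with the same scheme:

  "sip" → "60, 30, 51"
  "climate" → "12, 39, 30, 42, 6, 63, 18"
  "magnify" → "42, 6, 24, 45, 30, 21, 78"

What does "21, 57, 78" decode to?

fry

Each letter becomes 3×(its alphabet position, a=1..z=26) + 3.
Undoing it on 21, 57, 78: 21→(21−3)÷3=6=f, 57→(57−3)÷3=18=r, 78→(78−3)÷3=25=y.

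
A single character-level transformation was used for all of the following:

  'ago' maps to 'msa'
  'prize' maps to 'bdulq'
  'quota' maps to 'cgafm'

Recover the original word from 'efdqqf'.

Compare letters: a→m is +12, g→s is +12, o→a is +12 — a constant shift. Every letter moves 12 places later in the alphabet, wrapping around z→a.
Decoding efdqqf: e−12=s, f−12=t, d−12=r, q−12=e, q−12=e, f−12=t.

street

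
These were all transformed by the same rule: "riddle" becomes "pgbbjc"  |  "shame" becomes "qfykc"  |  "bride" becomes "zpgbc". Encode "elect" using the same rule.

Compare letters: r→p is +24, i→g is +24, d→b is +24 — a constant shift. This is a Caesar cipher with shift 24.
On elect: e+24=c, l+24=j, e+24=c, c+24=a, t+24=r.

cjcar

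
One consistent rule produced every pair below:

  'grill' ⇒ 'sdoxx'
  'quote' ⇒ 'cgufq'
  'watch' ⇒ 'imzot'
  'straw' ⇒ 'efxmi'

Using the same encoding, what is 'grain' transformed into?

sdguz

Shifts by position in grill: pos 0: g→s (+12), pos 1: r→d (+12), pos 2: i→o (+6), pos 3: l→x (+12), pos 4: l→x (+12) — repeating every 3. The shifts repeat in a cycle of length 3: positions 0,1,… shift by +12, +12, +6, then the pattern repeats.
On grain: g+12=s, r+12=d, a+6=g, i+12=u, n+12=z.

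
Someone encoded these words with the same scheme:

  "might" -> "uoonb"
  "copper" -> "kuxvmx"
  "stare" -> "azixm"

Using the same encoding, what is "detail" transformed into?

Shifts by position in might: pos 0: m→u (+8), pos 1: i→o (+6), pos 2: g→o (+8), pos 3: h→n (+6) — repeating every 2. It's a Vigenère-style cipher with numeric key [8,6]: position i shifts by key[i mod 2].
Applying it to detail: d+8=l, e+6=k, t+8=b, a+6=g, i+8=q, l+6=r.

lkbgqr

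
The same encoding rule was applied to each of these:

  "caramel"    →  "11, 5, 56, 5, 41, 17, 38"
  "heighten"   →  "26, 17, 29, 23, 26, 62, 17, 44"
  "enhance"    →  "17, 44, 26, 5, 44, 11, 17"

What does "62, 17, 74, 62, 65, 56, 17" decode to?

texture

c(#3)→11 and a(#1)→5: differences scale by 3, so n = 3·pos + 2. The formula is n = 3×(alphabet index, a=1) + 2.
Decoding 62, 17, 74, 62, 65, 56, 17: 62→(62−2)÷3=20=t, 17→(17−2)÷3=5=e, 74→(74−2)÷3=24=x, 62→(62−2)÷3=20=t, 65→(65−2)÷3=21=u, 56→(56−2)÷3=18=r, 17→(17−2)÷3=5=e.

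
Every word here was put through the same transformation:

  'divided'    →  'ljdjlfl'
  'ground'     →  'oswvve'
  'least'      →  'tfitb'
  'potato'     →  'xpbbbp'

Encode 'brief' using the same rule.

Shifts by position in divided: pos 0: d→l (+8), pos 1: i→j (+1), pos 2: v→d (+8), pos 3: i→j (+1) — repeating every 2. The shifts repeat in a cycle of length 2: positions 0,1,… shift by +8, +1, then the pattern repeats.
For brief: b+8=j, r+1=s, i+8=q, e+1=f, f+8=n.

jsqfn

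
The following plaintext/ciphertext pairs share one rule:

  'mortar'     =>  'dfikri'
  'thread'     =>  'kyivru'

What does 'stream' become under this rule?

It's a constant shift of +17 (ROT17).
On stream: s+17=j, t+17=k, r+17=i, e+17=v, a+17=r, m+17=d.

jkivrd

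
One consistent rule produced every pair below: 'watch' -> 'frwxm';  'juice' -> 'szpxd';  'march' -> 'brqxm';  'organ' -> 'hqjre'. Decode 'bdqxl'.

mercy

w(22)→f(5) and a(0)→r(17) fit y≡3x+17 (mod 26); the inverse of 3 mod 26 is 9. Treating letters as 0–25, the rule is x ↦ 3x + 17 (mod 26).
Reversing it on bdqxl: b(1)→9·(1−17)≡12=m; d(3)→9·(3−17)≡4=e; q(16)→9·(16−17)≡17=r; x(23)→9·(23−17)≡2=c; l(11)→9·(11−17)≡24=y (all mod 26).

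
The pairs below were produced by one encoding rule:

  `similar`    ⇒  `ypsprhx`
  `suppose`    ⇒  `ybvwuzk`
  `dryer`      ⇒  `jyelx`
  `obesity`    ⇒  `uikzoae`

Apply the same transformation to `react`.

A repeating key of period 2 is used — shifts +6, +7 over and over.
Applying it to react: r+6=x, e+7=l, a+6=g, c+7=j, t+6=z.

xlgjz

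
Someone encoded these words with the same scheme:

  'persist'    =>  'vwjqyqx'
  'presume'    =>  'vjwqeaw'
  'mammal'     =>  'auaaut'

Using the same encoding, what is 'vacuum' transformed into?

luieea

p(15)→v(21) and e(4)→w(22) fit y≡7x+20 (mod 26); the inverse of 7 mod 26 is 15. This is an affine cipher: with a=0,…,z=25, each position x becomes (7x+20) mod 26.
On vacuum: v(21)→7·21+20≡11=l; a(0)→7·0+20≡20=u; c(2)→7·2+20≡8=i; u(20)→7·20+20≡4=e; u(20)→7·20+20≡4=e; m(12)→7·12+20≡0=a (all mod 26).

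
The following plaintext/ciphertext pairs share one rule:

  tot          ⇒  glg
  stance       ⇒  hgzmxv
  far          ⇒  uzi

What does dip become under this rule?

Letters are reflected about the middle of the alphabet (position → 25−position): Atbash.
On dip: d↔w, i↔r, p↔k.

wrk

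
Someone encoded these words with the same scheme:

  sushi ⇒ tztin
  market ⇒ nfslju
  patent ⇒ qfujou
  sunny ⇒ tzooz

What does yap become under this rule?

zfq

Two shifts are in play — +5 for a/e/i/o/u, +1 for every other letter.
Applying it to yap: y(cons)+1=z, a(vowel)+5=f, p(cons)+1=q.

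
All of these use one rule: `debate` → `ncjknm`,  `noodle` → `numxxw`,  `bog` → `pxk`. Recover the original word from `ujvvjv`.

mammal

The output letters match the input read backwards, each shifted +9: debate reversed is etabed. The word is reversed, then every letter is shifted forward by 9.
Reversing it on ujvvjv: shift back: u−9=l, j−9=a, v−9=m, v−9=m, j−9=a, v−9=m → lammam; then reverse → mammal.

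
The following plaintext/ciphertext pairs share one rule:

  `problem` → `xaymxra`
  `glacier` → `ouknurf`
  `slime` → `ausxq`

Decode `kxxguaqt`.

convince

In problem: p→x is +8, r→a is +9, o→y is +10, b→m is +11 — the shift increases by 1 each position. The shift increases by 1 at each position, starting from +8: 8, 9, 10, ….
Reversing it on kxxguaqt: k−8=c, x−9=o, x−10=n, g−11=v, u−12=i, a−13=n, q−14=c, t−15=e.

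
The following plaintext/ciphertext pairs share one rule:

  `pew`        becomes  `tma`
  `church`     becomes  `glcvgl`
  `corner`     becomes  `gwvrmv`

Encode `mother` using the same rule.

The shift depends on letter class: consonant p→t is +4, but vowel e→m is +8. The rule splits by letter class: vowels +8, consonants +4.
On mother: m(cons)+4=q, o(vowel)+8=w, t(cons)+4=x, h(cons)+4=l, e(vowel)+8=m, r(cons)+4=v.

qwxlmv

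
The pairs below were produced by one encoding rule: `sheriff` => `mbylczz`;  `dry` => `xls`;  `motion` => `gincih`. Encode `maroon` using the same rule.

guliih

Compare letters: s→m is +20, h→b is +20, e→y is +20 — a constant shift. It's a constant shift of +20 (ROT20).
For maroon: m+20=g, a+20=u, r+20=l, o+20=i, o+20=i, n+20=h.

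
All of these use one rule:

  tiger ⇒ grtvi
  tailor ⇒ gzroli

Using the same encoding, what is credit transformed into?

Each pair mirrors across the alphabet (t↔g, i↔r, g↔t): positions sum to 25. Each letter is replaced by its mirror in the alphabet: a↔z, b↔y, c↔x, and so on (the Atbash cipher).
Applying it to credit: c↔x, r↔i, e↔v, d↔w, i↔r, t↔g.

xivwrg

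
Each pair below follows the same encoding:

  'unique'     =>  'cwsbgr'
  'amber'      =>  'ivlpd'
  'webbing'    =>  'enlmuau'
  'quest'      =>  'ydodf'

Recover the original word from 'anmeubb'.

section

In unique: u→c is +8, n→w is +9, i→s is +10, q→b is +11 — the shift increases by 1 each position. The shift increases by 1 at each position, starting from +8: 8, 9, 10, ….
Decoding anmeubb: a−8=s, n−9=e, m−10=c, e−11=t, u−12=i, b−13=o, b−14=n.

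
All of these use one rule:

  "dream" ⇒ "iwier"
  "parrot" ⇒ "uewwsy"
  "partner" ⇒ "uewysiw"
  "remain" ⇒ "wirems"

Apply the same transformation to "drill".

The shift depends on letter class: consonant d→i is +5, but vowel e→i is +4. The rule splits by letter class: vowels +4, consonants +5.
For drill: d(cons)+5=i, r(cons)+5=w, i(vowel)+4=m, l(cons)+5=q, l(cons)+5=q.

iwmqq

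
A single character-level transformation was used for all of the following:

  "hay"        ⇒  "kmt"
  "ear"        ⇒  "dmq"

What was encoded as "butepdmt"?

hardship

The word is reversed, then every letter is shifted forward by 12.
Reversing it on butepdmt: shift back: b−12=p, u−12=i, t−12=h, e−12=s, p−12=d, d−12=r, m−12=a, t−12=h → pihsdrah; then reverse → hardship.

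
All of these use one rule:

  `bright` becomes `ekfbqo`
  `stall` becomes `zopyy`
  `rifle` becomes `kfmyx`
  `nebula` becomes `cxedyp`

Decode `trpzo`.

coast

Each letter's alphabet position (a=0..z=25) is mapped through 15·x+15 mod 26 — an affine cipher.
Undoing it on trpzo: t(19)→7·(19−15)≡2=c; r(17)→7·(17−15)≡14=o; p(15)→7·(15−15)≡0=a; z(25)→7·(25−15)≡18=s; o(14)→7·(14−15)≡19=t (all mod 26).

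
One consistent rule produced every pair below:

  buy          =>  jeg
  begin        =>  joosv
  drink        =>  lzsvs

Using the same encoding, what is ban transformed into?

jkv

Two shifts are in play — +10 for a/e/i/o/u, +8 for every other letter.
On ban: b(cons)+8=j, a(vowel)+10=k, n(cons)+8=v.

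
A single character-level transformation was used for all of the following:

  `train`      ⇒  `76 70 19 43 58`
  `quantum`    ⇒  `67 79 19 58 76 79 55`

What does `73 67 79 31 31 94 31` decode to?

t(#20)→76 and r(#18)→70: differences scale by 3, so n = 3·pos + 16. The formula is n = 3×(alphabet index, a=1) + 16.
Decoding 73 67 79 31 31 94 31: 73→(73−16)÷3=19=s, 67→(67−16)÷3=17=q, 79→(79−16)÷3=21=u, 31→(31−16)÷3=5=e, 31→(31−16)÷3=5=e, 94→(94−16)÷3=26=z, 31→(31−16)÷3=5=e.

squeeze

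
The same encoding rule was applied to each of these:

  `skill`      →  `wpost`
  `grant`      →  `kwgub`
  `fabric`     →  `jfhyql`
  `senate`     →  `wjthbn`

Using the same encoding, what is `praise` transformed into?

The shift increases by 1 at each position, starting from +4: 4, 5, 6, ….
Applying it to praise: p+4=t, r+5=w, a+6=g, i+7=p, s+8=a, e+9=n.

twgpan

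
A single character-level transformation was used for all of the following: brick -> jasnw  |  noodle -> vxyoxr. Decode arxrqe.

In brick: b→j is +8, r→a is +9, i→s is +10, c→n is +11 — the shift increases by 1 each position. Each letter shifts forward by (position + 8), i.e. 8, 9, 10, … — the shift grows by one for each successive letter.
Reversing it on arxrqe: a−8=s, r−9=i, x−10=n, r−11=g, q−12=e, e−13=r.

singer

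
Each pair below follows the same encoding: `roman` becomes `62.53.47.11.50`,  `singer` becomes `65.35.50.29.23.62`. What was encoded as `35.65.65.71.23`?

r(#18)→62 and o(#15)→53: differences scale by 3, so n = 3·pos + 8. With a=1..z=26, the number is 3·pos + 8.
Undoing it on 35.65.65.71.23: 35→(35−8)÷3=9=i, 65→(65−8)÷3=19=s, 65→(65−8)÷3=19=s, 71→(71−8)÷3=21=u, 23→(23−8)÷3=5=e.

issue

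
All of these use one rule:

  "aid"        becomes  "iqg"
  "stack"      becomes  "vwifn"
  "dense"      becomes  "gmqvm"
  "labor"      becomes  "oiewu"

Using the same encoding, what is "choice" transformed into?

fkwqfm

The shift depends on letter class: consonant d→g is +3, but vowel a→i is +8. The rule splits by letter class: vowels +8, consonants +3.
For choice: c(cons)+3=f, h(cons)+3=k, o(vowel)+8=w, i(vowel)+8=q, c(cons)+3=f, e(vowel)+8=m.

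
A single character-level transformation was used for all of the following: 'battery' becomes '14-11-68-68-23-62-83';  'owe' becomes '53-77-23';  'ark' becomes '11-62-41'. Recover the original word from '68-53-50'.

ton

Each letter becomes 3×(its alphabet position, a=1..z=26) + 8.
Reversing it on 68-53-50: 68→(68−8)÷3=20=t, 53→(53−8)÷3=15=o, 50→(50−8)÷3=14=n.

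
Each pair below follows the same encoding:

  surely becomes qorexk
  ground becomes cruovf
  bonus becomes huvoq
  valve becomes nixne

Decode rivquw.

Treating letters as 0–25, the rule is x ↦ 25x + 8 (mod 26).
Reversing it on rivquw: r(17)→25·(17−8)≡17=r; i(8)→25·(8−8)≡0=a; v(21)→25·(21−8)≡13=n; q(16)→25·(16−8)≡18=s; u(20)→25·(20−8)≡14=o; w(22)→25·(22−8)≡12=m (all mod 26).

ransom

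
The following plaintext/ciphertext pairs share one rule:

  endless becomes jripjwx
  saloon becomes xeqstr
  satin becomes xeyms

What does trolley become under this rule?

Shifts by position in endless: pos 0: e→j (+5), pos 1: n→r (+4), pos 2: d→i (+5), pos 3: l→p (+4) — repeating every 2. A repeating key of period 2 is used — shifts +5, +4 over and over.
For trolley: t+5=y, r+4=v, o+5=t, l+4=p, l+5=q, e+4=i, y+5=d.

yvtpqid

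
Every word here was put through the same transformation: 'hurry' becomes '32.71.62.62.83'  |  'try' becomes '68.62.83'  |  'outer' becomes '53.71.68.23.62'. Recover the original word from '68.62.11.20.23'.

With a=1..z=26, the number is 3·pos + 8.
Decoding 68.62.11.20.23: 68→(68−8)÷3=20=t, 62→(62−8)÷3=18=r, 11→(11−8)÷3=1=a, 20→(20−8)÷3=4=d, 23→(23−8)÷3=5=e.

trade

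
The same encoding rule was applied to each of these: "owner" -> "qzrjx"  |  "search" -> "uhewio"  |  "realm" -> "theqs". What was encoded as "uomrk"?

In owner: o→q is +2, w→z is +3, n→r is +4, e→j is +5 — the shift increases by 1 each position. Each letter shifts forward by (position + 2), i.e. 2, 3, 4, … — the shift grows by one for each successive letter.
Decoding uomrk: u−2=s, o−3=l, m−4=i, r−5=m, k−6=e.

slime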